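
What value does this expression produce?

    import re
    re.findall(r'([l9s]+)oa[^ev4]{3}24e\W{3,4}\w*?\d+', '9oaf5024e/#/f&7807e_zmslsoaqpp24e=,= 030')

The pattern matches one or more of one of [l9s] (captured); then the literal 'oa', then exactly 3 of any character except [ev4], then the literal '24e'; then 3 to 4 of a non-word character, then zero or more of a word character (lazy); then one or more of a digit.
Matches: at [22:40] match 'slsoaqpp24e=,= 030', group 1 = 'sls'.
With a single group, `findall` returns only what that group captured — 1 item.

['sls']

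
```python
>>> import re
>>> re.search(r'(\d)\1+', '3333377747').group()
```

The backreference `\1` re-matches whatever the first group consumed, character for character.
The match spans [0:5] → '33333'.

'33333'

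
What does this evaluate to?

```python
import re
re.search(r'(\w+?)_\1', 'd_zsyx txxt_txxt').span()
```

The backreference `\1` re-matches whatever the first group consumed, character for character.
The match spans [7:16] → 'txxt_txxt'.

(7, 16)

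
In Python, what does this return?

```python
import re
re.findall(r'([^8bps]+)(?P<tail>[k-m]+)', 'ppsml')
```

2 groups means the one result is a tuple of 2 captured strings — 1 here.

[('m', 'l')]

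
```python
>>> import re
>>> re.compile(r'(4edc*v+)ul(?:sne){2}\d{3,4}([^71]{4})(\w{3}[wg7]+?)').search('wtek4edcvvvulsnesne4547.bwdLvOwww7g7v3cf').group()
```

'4edcvvvulsnesne4547.bwdLvOw'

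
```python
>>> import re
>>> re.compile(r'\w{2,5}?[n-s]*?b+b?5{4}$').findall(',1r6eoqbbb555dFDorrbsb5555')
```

['Dorrbsb5555']

Pattern: 2 to 5 of a word character (lazy); then zero or more of a character in [n-s] (lazy), then one or more of the literal 'b'; then optionally the literal 'b', then exactly 4 of a literal '5'; then anchored at the end.
Scanning left to right: at [15:26] → 'Dorrbsb5555'.
With no groups in the pattern, `findall` gives back each whole match — 1 here.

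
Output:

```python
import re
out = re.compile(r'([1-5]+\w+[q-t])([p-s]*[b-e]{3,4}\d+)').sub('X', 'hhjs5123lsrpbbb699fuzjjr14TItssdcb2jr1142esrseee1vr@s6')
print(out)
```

This matches one or more of a character in [1-5], then one or more of a word character, then a character in [q-t] (captured); then zero or more of a character in [p-s], then 3 to 4 of a character in [b-e], then one or more of a digit (captured).
Matches: at [4:49] → '5123lsrpbbb699fuzjjr14TItssdcb2jr1142esrseee1'.
Each match is replaced by 'X'.

hhjsXvr@s6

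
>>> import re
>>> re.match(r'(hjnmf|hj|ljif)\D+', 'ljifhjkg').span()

(0, 8)

`re.match` only tries the pattern at the start of the string.
The match spans [0:8] → 'ljifhjkg'.
Captured: group 1 = 'ljif'.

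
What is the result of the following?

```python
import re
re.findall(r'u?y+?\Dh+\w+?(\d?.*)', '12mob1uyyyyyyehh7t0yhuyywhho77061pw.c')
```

This matches optionally the literal 'u', then one or more of the literal 'y' (lazy), then a non-digit; then one or more of the literal 'h', then one or more of a word character (lazy); then optionally a digit, then zero or more of any character (captured).
With the lazy modifier that quantifier settles for the fewest repetitions that let the rest of the pattern succeed (the atoms after it are unaffected and can still be greedy).
Walking the string: at [6:37] match 'uyyyyyyehh7t0yhuyywhho77061pw.c', group 1 = 't0yhuyywhho77061pw.c'.
Because there's exactly one group, `findall` drops the full match and keeps group 1 from the one hit.

['t0yhuyywhho77061pw.c']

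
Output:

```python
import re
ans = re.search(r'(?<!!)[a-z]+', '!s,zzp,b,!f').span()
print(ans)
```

(3, 6)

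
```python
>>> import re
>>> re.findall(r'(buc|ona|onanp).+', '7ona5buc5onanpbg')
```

['ona']

Matches: at [1:16] match 'ona5buc5onanpbg', group 1 = 'ona'.
Because there's exactly one group, `findall` drops the full match and keeps group 1 from the one hit.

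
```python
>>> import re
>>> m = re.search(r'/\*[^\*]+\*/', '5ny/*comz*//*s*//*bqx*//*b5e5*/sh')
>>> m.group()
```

'/*comz*/'

Unlike `match`, `search` isn't anchored — it looks for the pattern anywhere in the string.
The match spans [3:11] → '/*comz*/'.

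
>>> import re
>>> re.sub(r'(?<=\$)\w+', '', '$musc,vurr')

'$,vurr'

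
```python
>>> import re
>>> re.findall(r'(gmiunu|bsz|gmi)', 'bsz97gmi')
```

['bsz', 'gmi']

Matches: at [0:3] match 'bsz', group 1 = 'bsz'; at [5:8] match 'gmi', group 1 = 'gmi'.
One capturing group, so `findall` returns just the captured substring from each match — 2 in all.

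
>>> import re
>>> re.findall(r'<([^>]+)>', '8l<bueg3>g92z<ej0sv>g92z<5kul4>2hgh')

One capturing group, so `findall` returns just the captured substring from each match — 3 in all.

['bueg3', 'ej0sv', '5kul4']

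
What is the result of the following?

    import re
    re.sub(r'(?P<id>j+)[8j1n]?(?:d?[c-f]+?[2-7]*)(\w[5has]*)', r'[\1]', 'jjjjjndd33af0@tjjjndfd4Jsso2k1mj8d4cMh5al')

'[jjjjj]f0@t[jjj]4Jsso2k1m[j]Mh5al'

Lazy quantifiers expand one character at a time until the remainder of the pattern can match.
`\1` in the replacement pulls in group 1's text for each match.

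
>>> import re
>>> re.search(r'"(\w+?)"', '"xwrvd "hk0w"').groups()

The match spans [7:13] → '"hk0w"'.
Captured: group 1 = 'hk0w'.

('hk0w',)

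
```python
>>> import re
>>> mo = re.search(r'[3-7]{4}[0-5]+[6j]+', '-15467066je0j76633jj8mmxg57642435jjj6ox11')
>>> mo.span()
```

(2, 10)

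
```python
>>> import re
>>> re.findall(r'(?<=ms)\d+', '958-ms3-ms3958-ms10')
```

The lookaround is zero-width — it requires the adjacent text to match without consuming it, so the asserted text isn't part of the match.
Matches: at [6:7] → '3'; at [10:14] → '3958'; at [17:19] → '10'.
Since nothing is captured, `findall` lists the 3 matched substrings directly.

['3', '3958', '10']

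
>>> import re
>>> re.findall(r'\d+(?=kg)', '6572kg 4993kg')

['6572', '4993']

Because the assertion is zero-width, the text it checks is not consumed and won't appear in the result.
Walking the string: at [0:4] → '6572'; at [7:11] → '4993'.
`findall` yields the raw match text (2 of them) because the pattern has no groups.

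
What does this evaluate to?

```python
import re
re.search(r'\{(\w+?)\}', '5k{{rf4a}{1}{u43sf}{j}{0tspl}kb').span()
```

(3, 9)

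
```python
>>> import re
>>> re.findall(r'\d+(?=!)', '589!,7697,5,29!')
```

The lookaround is zero-width — it requires the adjacent text to match without consuming it, so the asserted text isn't part of the match.
Scanning left to right: at [0:3] → '589'; at [12:14] → '29'.
No capturing groups, so `findall` returns the 2 full match strings.

['589', '29']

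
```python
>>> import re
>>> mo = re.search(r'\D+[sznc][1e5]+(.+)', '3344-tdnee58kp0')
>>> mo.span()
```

(4, 15)

The pattern matches one or more of a non-digit; then one of [sznc], then one or more of one of [1e5]; then one or more of any character (captured).
The match spans [4:15] → '-tdnee58kp0'.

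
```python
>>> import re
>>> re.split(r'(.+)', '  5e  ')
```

['', '  5e  ', '']

This matches one or more of any character (captured).
Matches to split on: at [0:6] → '  5e  '.
`re.split` interleaves the captured-group text with the surrounding fragments.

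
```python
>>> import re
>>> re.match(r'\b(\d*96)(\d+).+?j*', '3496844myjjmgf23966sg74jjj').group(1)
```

'3496'

This matches a word boundary (`\b`, zero-width); then zero or more of a digit, then the literal '96' (captured); then one or more of a digit (captured); then one or more of any character (lazy), then zero or more of a literal 'j'.
`re.match` won't scan ahead — the pattern has to work from the very first character.
The match spans [0:8] → '3496844m'.
Captured: group 1 = '3496', group 2 = '844'.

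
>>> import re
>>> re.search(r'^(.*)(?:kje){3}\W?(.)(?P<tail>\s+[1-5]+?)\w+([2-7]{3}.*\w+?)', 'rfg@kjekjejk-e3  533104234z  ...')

None

Pattern: anchored at the start of the string; then zero or more of any character (captured); then the literal 'kje' repeated 3 times, then optionally a non-word character; then any character (captured); then one or more of whitespace, then one or more of a character in [1-5] (lazy) (captured as 'tail'); then one or more of a word character; then exactly 3 of a character in [2-7], then zero or more of any character, then one or more of a word character (lazy) (captured).
Here no position works, so the call returns None.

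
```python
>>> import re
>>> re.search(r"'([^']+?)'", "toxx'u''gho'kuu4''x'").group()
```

Unlike `match`, `search` isn't anchored — it looks for the pattern anywhere in the string.
The match spans [4:7] → "'u'".
Captured: group 1 = 'u'.

"'u'"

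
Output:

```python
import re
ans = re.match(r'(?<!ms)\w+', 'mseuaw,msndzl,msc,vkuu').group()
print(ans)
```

mseuaw

Because the assertion is negative and zero-width, positions next to the forbidden text are skipped.
`re.match` won't scan ahead — the pattern has to work from the very first character.
The match spans [0:6] → 'mseuaw'.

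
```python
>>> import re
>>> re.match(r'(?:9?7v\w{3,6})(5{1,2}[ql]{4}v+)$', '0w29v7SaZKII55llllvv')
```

`re.match` only tries the pattern at the start of the string.
Here position 0 doesn't satisfy it, so the call returns None.

None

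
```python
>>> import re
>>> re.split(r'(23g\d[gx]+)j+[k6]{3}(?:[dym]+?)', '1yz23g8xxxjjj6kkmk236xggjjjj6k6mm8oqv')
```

The pattern matches the literal '23g', then a digit, then one or more of one of [gx] (captured); then one or more of the literal 'j', then exactly 3 of one of [k6]; then one or more of one of [dym] (lazy) (non-capturing group).
Matches to split on: at [3:17] → '23g8xxxjjj6kkm'.
Because the pattern has a capturing group, `split` also inserts each captured text between the pieces.

['1yz', '23g8xxx', 'k236xggjjjj6k6mm8oqv']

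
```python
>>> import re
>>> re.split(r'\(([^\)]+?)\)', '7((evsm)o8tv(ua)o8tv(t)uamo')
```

['7', '(evsm', 'o8tv', 'ua', 'o8tv', 't', 'uamo']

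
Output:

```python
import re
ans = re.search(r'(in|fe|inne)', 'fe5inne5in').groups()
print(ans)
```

`search` walks the string left to right and returns the first match it finds.
The match spans [0:2] → 'fe'.
Captured: group 1 = 'fe'.

('fe',)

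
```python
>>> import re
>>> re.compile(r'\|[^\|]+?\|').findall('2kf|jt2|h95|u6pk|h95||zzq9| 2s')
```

['|jt2|', '|u6pk|', '|zzq9|']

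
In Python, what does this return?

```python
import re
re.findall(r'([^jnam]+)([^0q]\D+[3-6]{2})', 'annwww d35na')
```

[('www', ' d35')]

Pattern: one or more of any character except [jnam] (captured); then any character except [0q], then one or more of a non-digit, then exactly 2 of a character in [3-6] (captured).
Walking the string: at [3:10] match 'www d35', groups = ('www', ' d35').
Multiple groups make `findall` return tuples — one 2-tuple for the one match.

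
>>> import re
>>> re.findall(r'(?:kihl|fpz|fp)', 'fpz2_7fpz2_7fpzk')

['fpz', 'fpz', 'fpz']

Alternation isn't longest-match — the leftmost alternative that fits at this position is chosen.
Scanning left to right: at [0:3] → 'fpz'; at [6:9] → 'fpz'; at [12:15] → 'fpz'.
No capturing groups, so `findall` returns the 3 full match strings.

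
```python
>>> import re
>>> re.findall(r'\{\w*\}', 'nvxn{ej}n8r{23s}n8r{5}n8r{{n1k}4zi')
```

['{ej}', '{23s}', '{5}', '{n1k}']

`findall` yields the raw match text (4 of them) because the pattern has no groups.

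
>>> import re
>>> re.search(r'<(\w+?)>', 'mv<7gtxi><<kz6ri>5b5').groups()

('7gtxi',)

`re.search` tries every starting position until one works.
The match spans [2:9] → '<7gtxi>'.
Captured: group 1 = '7gtxi'.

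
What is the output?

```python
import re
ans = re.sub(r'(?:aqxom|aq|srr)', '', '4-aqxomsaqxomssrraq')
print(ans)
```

The regex engine tests alternatives in the order written; an earlier branch that matches wins even if a later one would match more.
Every occurrence is swapped for ''.

4-ss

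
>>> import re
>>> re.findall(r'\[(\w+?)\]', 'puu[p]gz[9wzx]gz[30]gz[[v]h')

['p', '9wzx', '30', 'v']

With a single group, `findall` returns only what that group captured — 4 items.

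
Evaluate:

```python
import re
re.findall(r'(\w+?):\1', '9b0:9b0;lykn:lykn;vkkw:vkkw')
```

['9b0', 'lykn', 'vkkw']

`\1` has to match the exact text group 1 already captured.
Walking the string: at [0:7] match '9b0:9b0', group 1 = '9b0'; at [8:17] match 'lykn:lykn', group 1 = 'lykn'; at [18:27] match 'vkkw:vkkw', group 1 = 'vkkw'.
With a single group, `findall` returns only what that group captured — 3 items.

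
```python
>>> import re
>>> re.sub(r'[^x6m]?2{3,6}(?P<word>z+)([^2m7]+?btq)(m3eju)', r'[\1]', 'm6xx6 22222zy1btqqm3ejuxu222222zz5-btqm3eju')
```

Pattern: optionally any character except [x6m], then 3 to 6 of a literal '2'; then one or more of a literal 'z' (captured as 'word'); then one or more of any character except [2m7] (lazy), then the literal 'btq' (captured); then the literal 'm3e', then the literal 'ju' (captured).
Each match is replaced using the text its own group 1 captured.

'm6xx6 22222zy1btqqm3ejux[zz]'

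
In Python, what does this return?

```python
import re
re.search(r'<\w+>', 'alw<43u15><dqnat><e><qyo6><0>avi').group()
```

'<43u15>'

Unlike `match`, `search` isn't anchored — it looks for the pattern anywhere in the string.
The match spans [3:10] → '<43u15>'.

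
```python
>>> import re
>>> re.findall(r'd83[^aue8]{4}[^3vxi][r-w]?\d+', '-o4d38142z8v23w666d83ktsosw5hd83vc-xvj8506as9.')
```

This matches the literal 'd83', then exactly 4 of any character except [aue8], then any character except [3vxi]; then optionally a character in [r-w], then one or more of a digit.
Matches: at [18:28] → 'd83ktsosw5'.
No capturing groups, so `findall` returns the 1 full match string.

['d83ktsosw5']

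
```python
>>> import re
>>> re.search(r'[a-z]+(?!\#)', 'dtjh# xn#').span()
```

(0, 3)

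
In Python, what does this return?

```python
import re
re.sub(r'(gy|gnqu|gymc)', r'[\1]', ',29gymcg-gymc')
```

',29[gy]mcg-[gy]mc'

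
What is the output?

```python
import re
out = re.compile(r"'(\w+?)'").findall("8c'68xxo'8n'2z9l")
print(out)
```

Matches: at [2:9] match "'68xxo'", group 1 = '68xxo'.
Because there's exactly one group, `findall` drops the full match and keeps group 1 from the one hit.

['68xxo']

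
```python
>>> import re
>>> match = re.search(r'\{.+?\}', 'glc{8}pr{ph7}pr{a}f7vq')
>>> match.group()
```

'{8}'

Lazy quantifiers expand one character at a time until the remainder of the pattern can match.
`search` walks the string left to right and returns the first match it finds.
The match spans [3:6] → '{8}'.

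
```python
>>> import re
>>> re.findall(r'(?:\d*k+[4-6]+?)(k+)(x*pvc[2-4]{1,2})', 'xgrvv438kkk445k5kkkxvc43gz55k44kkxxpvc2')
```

The pattern matches zero or more of a digit, then one or more of the literal 'k', then one or more of a character in [4-6] (lazy) (non-capturing group); then one or more of a literal 'k' (captured); then zero or more of the literal 'x', then the literal 'pvc', then 1 to 2 of a character in [2-4] (captured).
Matches: at [26:39] match '55k44kkxxpvc2', groups = ('kk', 'xxpvc2').
With 2 capturing groups, `findall` returns a 2-tuple per match.

[('kk', 'xxpvc2')]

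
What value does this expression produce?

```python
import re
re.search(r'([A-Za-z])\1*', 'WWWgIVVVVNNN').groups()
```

A backreference is literal: `\1` must see the identical characters the first group matched.
`re.search` scans for the first position where the pattern succeeds.
The match spans [0:3] → 'WWW'.
Captured: group 1 = 'W'.

('W',)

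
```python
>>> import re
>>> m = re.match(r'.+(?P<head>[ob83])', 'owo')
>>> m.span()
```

This matches one or more of any character; then one of [ob83] (captured as 'head').
`match` is anchored at position 0; if the pattern doesn't fit there, it returns None.
The match spans [0:3] → 'owo'.
Captured: group 1 = 'o'.

(0, 3)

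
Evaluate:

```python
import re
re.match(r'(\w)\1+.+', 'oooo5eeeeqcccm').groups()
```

`\1` is not a pattern — it's the concrete string captured by group 1, re-applied verbatim.
`re.match` won't scan ahead — the pattern has to work from the very first character.
The match spans [0:14] → 'oooo5eeeeqcccm'.
Captured: group 1 = 'o'.

('o',)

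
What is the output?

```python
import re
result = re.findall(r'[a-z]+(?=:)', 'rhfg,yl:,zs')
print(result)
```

Because the assertion is zero-width, the text it checks is not consumed and won't appear in the result.
Scanning left to right: at [5:7] → 'yl'.
Since nothing is captured, `findall` lists the 1 matched substring directly.

['yl']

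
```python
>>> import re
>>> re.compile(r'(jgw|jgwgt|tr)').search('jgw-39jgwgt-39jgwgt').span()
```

(0, 3)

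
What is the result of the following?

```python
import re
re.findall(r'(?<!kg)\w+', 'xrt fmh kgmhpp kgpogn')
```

A negative assertion filters positions out without eating any characters.
Since nothing is captured, `findall` lists the 4 matched substrings directly.

['xrt', 'fmh', 'kgmhpp', 'kgpogn']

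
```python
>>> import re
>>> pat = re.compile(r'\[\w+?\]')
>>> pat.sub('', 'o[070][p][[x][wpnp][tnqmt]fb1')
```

'o[fb1'

Matches: at [1:6] → '[070]'; at [6:9] → '[p]'; at [10:13] → '[x]'; at [13:19] → '[wpnp]'; at [19:26] → '[tnqmt]'.
Every occurrence is swapped for ''.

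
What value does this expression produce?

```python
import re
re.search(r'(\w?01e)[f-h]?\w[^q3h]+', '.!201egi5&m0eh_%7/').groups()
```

This matches optionally a word character, then the literal '01e' (captured); then optionally a character in [f-h], then a word character, then one or more of any character except [q3h].
`re.search` tries every starting position until one works.
The match spans [2:13] → '201egi5&m0e'.
Captured: group 1 = '201e'.

('201e',)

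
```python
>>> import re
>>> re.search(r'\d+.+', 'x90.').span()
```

(1, 4)

This matches one or more of a digit; then one or more of any character.
`search` walks the string left to right and returns the first match it finds.
The match spans [1:4] → '90.'.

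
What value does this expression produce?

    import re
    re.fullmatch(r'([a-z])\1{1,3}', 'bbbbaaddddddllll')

`\1` has to match the exact text group 1 already captured.
`fullmatch` succeeds only if the pattern covers the string from start to end.
Here there's no way to consume every character, so the call returns None.

None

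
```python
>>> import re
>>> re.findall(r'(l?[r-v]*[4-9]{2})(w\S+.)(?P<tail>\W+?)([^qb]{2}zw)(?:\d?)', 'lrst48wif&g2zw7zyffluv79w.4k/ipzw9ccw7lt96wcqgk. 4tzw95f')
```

[('lrst48', 'wif&g2zw7zyffluv79w.4k/ipzw9ccw7lt96wcqgk.', ' ', '4tzw')]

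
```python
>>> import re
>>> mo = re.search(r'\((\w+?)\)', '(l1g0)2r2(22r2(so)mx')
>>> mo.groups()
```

`re.search` scans for the first position where the pattern succeeds.
The match spans [0:6] → '(l1g0)'.
Captured: group 1 = 'l1g0'.

('l1g0',)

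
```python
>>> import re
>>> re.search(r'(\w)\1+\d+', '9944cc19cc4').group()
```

'9944'

`\1` has to match the exact text group 1 already captured.
`re.search` tries every starting position until one works.
The match spans [0:4] → '9944'.
Captured: group 1 = '9'.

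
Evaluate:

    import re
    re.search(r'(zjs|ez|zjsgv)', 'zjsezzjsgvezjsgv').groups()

('zjs',)

The match spans [0:3] → 'zjs'.
Captured: group 1 = 'zjs'.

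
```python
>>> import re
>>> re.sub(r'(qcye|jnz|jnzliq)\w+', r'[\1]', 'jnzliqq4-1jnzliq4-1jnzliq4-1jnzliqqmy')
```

The regex engine tests alternatives in the order written; an earlier branch that matches wins even if a later one would match more.
Matches: at [0:8] → 'jnzliqq4'; at [10:17] → 'jnzliq4'; at [19:26] → 'jnzliq4'; at [28:37] → 'jnzliqqmy'.
Each match is replaced using the text its own group 1 captured.

'[jnz]-1[jnz]-1[jnz]-1[jnz]'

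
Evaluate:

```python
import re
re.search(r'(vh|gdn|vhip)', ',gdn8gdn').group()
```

'gdn'

`search` walks the string left to right and returns the first match it finds.
The match spans [1:4] → 'gdn'.
Captured: group 1 = 'gdn'.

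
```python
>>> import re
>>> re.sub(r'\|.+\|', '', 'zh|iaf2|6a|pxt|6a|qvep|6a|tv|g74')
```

'zhg74'

Matches: at [2:29] → '|iaf2|6a|pxt|6a|qvep|6a|tv|'.
`sub` substitutes '' at each match site.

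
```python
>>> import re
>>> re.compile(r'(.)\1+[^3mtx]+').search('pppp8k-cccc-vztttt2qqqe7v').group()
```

'pppp8k-cccc-vz'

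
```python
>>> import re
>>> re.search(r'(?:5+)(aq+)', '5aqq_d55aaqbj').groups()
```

Pattern: one or more of a literal '5' (non-capturing group); then a literal 'a', then one or more of a literal 'q' (captured).
`re.search` tries every starting position until one works.
The match spans [0:4] → '5aqq'.
Captured: group 1 = 'aqq'.

('aqq',)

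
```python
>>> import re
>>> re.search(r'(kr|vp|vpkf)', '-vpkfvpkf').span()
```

Alternation tries branches left to right and keeps the first one that lets the overall match succeed at that position.
`re.search` scans for the first position where the pattern succeeds.
The match spans [1:3] → 'vp'.
Captured: group 1 = 'vp'.

(1, 3)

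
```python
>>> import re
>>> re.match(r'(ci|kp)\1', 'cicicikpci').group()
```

'cici'

`re.match` won't scan ahead — the pattern has to work from the very first character.
The match spans [0:4] → 'cici'.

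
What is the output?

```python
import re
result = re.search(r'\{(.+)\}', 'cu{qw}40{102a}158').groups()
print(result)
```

('qw}40{102a',)

The match spans [2:14] → '{qw}40{102a}'.
Captured: group 1 = 'qw}40{102a'.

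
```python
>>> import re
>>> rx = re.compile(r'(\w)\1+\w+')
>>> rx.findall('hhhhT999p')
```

['h']

A backreference is literal: `\1` must see the identical characters the first group matched.
One capturing group, so `findall` returns just the captured substring from the one match — 1 in all.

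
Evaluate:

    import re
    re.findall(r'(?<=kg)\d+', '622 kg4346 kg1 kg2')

['4346', '1', '2']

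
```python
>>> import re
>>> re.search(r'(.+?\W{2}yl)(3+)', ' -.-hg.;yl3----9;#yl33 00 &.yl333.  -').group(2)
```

'3'

The match spans [0:11] → ' -.-hg.;yl3'.
Captured: group 1 = ' -.-hg.;yl', group 2 = '3'.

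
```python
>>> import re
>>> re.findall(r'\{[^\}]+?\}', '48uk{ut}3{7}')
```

Scanning left to right: at [4:8] → '{ut}'; at [9:12] → '{7}'.
`findall` yields the raw match text (2 of them) because the pattern has no groups.

['{ut}', '{7}']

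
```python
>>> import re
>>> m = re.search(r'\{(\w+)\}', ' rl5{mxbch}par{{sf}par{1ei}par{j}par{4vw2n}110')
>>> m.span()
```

`re.search` scans for the first position where the pattern succeeds.
The match spans [4:11] → '{mxbch}'.
Captured: group 1 = 'mxbch'.

(4, 11)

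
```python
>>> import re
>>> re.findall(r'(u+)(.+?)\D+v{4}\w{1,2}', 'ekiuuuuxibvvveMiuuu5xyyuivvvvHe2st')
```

[('uuuu', 'xibvvveMiuuu5')]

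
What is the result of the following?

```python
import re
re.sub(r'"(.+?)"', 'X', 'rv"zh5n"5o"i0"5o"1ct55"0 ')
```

'rvX5oX5oX0 '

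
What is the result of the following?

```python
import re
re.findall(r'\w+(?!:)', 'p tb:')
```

A negative assertion filters positions out without eating any characters.
Since nothing is captured, `findall` lists the 2 matched substrings directly.

['p', 't']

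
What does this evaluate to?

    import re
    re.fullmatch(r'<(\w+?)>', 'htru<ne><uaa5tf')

None

`re.fullmatch` requires the pattern to consume the entire string.
Here the string isn't matched end-to-end, so the call returns None.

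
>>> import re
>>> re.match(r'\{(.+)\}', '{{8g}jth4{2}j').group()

`re.match` only tries the pattern at the start of the string.
The match spans [0:12] → '{{8g}jth4{2}'.
Captured: group 1 = '{8g}jth4{2'.

'{{8g}jth4{2}'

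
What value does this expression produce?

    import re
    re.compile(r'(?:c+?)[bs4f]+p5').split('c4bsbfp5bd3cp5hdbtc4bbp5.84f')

['', 'bd3cp5hdbt', '.84f']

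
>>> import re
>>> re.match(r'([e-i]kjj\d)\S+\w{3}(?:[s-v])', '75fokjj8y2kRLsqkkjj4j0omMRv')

None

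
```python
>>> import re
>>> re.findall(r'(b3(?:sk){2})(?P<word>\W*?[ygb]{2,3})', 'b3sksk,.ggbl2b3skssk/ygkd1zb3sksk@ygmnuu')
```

[('b3sksk', ',.ggb'), ('b3sksk', '@yg')]

This matches the literal 'b3', then the literal 'sk' repeated 2 times (captured); then zero or more of a non-word character (lazy), then 2 to 3 of one of [ygb] (captured as 'word').
Walking the string: at [0:11] match 'b3sksk,.ggb', groups = ('b3sksk', ',.ggb'); at [27:36] match 'b3sksk@yg', groups = ('b3sksk', '@yg').
Multiple groups make `findall` return tuples — one 2-tuple for each match.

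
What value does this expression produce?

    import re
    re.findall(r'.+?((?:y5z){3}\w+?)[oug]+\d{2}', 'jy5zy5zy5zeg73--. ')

['y5zy5zy5ze']

The pattern matches one or more of any character (lazy); then the literal 'y5z' repeated 3 times, then one or more of a word character (lazy) (captured); then one or more of one of [oug], then exactly 2 of a digit.
Matches: at [0:14] match 'jy5zy5zy5zeg73', group 1 = 'y5zy5zy5ze'.
With a single group, `findall` returns only what that group captured — 1 item.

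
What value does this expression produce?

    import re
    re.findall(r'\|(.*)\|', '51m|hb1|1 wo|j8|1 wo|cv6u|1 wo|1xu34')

['hb1|1 wo|j8|1 wo|cv6u|1 wo']

One capturing group, so `findall` returns just the captured substring from the one match — 1 in all.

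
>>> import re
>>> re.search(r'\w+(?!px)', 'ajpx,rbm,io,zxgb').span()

The negative lookaround is zero-width — it rules out positions where the adjacent text would match, without consuming anything.
The match spans [0:4] → 'ajpx'.

(0, 4)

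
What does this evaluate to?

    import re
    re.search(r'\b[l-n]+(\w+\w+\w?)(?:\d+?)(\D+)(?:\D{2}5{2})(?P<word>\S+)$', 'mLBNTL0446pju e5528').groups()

The pattern matches a word boundary (`\b`, zero-width); then one or more of a character in [l-n]; then one or more of a word character, then one or more of a word character, then optionally a word character (captured); then one or more of a digit (lazy) (non-capturing group); then one or more of a non-digit (captured); then exactly 2 of a non-digit, then exactly 2 of a literal '5' (non-capturing group); then one or more of a non-whitespace character (captured as 'word'); then anchored at the end.
`search` walks the string left to right and returns the first match it finds.
The match spans [0:19] → 'mLBNTL0446pju e5528'.
Captured: group 1 = 'LBNTL044', group 2 = 'pju', group 3 = '28'.

('LBNTL044', 'pju', '28')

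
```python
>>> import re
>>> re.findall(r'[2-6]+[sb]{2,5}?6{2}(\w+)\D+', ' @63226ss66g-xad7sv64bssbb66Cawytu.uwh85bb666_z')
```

['g', 'Cawytu', '6_']

Pattern: one or more of a character in [2-6], then 2 to 5 of one of [sb] (lazy), then exactly 2 of the literal '6'; then one or more of a word character (captured); then one or more of a non-digit.
`findall` collects group 1 from each match (3 total).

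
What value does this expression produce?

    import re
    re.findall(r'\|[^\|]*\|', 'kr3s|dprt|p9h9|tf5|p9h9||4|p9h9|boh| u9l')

With no groups in the pattern, `findall` gives back each whole match — 4 here.

['|dprt|', '|tf5|', '||', '|p9h9|']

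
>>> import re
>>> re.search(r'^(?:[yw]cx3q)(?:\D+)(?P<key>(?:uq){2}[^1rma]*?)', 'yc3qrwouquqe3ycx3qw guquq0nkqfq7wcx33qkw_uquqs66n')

None

Pattern: anchored at the start of the string; then one of [yw], then the literal 'cx', then the literal '3q' (non-capturing group); then one or more of a non-digit (non-capturing group); then the literal 'uq' repeated 2 times, then zero or more of any character except [1rma] (lazy) (captured as 'key').
Unlike `match`, `search` isn't anchored — it looks for the pattern anywhere in the string.
Here the pattern never matches, so the call returns None.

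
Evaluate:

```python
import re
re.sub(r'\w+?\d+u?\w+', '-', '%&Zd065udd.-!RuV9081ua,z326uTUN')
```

The pattern matches one or more of a word character (lazy); then one or more of a digit; then optionally a literal 'u', then one or more of a word character.
Matches: at [2:10] → 'Zd065udd'; at [13:22] → 'RuV9081ua'; at [23:31] → 'z326uTUN'.
Every occurrence is swapped for '-'.

'%&-.-!-,-'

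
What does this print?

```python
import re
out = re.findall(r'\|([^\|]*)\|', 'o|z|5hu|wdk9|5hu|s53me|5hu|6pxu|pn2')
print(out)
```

['z', 'wdk9', 's53me', '6pxu']

Matches: at [1:4] match '|z|', group 1 = 'z'; at [7:13] match '|wdk9|', group 1 = 'wdk9'; at [16:23] match '|s53me|', group 1 = 's53me'; at [26:32] match '|6pxu|', group 1 = '6pxu'.
With a single group, `findall` returns only what that group captured — 4 items.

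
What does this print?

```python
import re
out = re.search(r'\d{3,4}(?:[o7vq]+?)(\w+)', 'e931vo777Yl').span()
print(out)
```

Pattern: 3 to 4 of a digit; then one or more of one of [o7vq] (lazy) (non-capturing group); then one or more of a word character (captured).
`search` walks the string left to right and returns the first match it finds.
The match spans [1:11] → '931vo777Yl'.
Captured: group 1 = 'o777Yl'.

(1, 11)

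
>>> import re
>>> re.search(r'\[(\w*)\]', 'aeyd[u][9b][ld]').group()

'[u]'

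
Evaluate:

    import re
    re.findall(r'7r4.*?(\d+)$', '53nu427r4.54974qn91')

Pattern: the literal '7r', then a literal '4', then zero or more of any character (lazy); then one or more of a digit (captured); then anchored at the end.
Because the quantifier is non-greedy, it stops expanding at the earliest point where the rest of the pattern can succeed.
Walking the string: at [6:19] match '7r4.54974qn91', group 1 = '91'.
Because there's exactly one group, `findall` drops the full match and keeps group 1 from the one hit.

['91']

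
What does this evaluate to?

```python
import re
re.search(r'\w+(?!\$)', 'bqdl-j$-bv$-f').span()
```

The negative lookahead/lookbehind blocks any match where the forbidden context is present.
`search` walks the string left to right and returns the first match it finds.
The match spans [0:4] → 'bqdl'.

(0, 4)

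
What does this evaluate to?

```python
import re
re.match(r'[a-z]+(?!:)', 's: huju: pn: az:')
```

None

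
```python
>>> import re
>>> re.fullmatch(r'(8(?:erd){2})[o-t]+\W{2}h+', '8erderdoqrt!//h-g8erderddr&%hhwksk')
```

None

`fullmatch` succeeds only if the pattern covers the string from start to end.
Here there's no way to consume every character, so the call returns None.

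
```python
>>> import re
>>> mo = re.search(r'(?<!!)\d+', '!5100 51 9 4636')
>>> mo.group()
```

'100'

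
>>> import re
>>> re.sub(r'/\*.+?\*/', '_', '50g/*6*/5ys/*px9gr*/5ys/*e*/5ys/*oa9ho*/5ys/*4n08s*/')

'50g_5ys_5ys_5ys_5ys_'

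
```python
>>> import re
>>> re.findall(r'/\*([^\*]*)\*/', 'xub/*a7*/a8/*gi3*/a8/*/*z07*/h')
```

['a7', 'gi3', 'z07']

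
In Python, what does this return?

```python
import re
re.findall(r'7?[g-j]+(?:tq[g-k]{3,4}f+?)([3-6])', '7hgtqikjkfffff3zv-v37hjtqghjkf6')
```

One capturing group, so `findall` returns just the captured substring from each match — 2 in all.

['3', '6']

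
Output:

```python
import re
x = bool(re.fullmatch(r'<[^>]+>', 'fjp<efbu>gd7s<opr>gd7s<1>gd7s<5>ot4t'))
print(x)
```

For `fullmatch`, every character of the input must be accounted for by the pattern.
Here the pattern can't cover the whole string, so the call returns None, and `bool(None)` is False.

False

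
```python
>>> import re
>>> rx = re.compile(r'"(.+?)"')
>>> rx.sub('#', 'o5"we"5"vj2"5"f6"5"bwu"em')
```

'o5#5#5#5#em'

Lazy quantifiers expand one character at a time until the remainder of the pattern can match.
Matches: at [2:6] → '"we"'; at [7:12] → '"vj2"'; at [13:17] → '"f6"'; at [18:23] → '"bwu"'.
Every occurrence is swapped for '#'.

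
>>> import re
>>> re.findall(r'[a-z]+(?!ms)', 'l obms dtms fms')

The negative lookahead/lookbehind blocks any match where the forbidden context is present.
Matches: at [0:1] → 'l'; at [2:6] → 'obms'; at [7:11] → 'dtms'; at [12:15] → 'fms'.
No capturing groups, so `findall` returns the 4 full match strings.

['l', 'obms', 'dtms', 'fms']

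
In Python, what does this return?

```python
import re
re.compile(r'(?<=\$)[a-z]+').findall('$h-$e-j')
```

['h', 'e']

The `(?=…)`/`(?<=…)` assertion just peeks at neighbouring text; it doesn't advance the match position.
With no groups in the pattern, `findall` gives back each whole match — 2 here.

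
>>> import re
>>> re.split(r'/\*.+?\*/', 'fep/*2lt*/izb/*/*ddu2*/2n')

Each match becomes a cut point; 3 segments remain.

['fep', 'izb', '2n']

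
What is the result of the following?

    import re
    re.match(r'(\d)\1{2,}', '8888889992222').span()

`re.match` won't scan ahead — the pattern has to work from the very first character.
The match spans [0:6] → '888888'.

(0, 6)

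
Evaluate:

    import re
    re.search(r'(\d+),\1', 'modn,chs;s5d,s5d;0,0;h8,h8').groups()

('0',)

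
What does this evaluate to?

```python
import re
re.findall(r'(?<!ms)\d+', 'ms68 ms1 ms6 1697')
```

['8', '1697']

The negative lookaround is zero-width — it rules out positions where the adjacent text would match, without consuming anything.
Since nothing is captured, `findall` lists the 2 matched substrings directly.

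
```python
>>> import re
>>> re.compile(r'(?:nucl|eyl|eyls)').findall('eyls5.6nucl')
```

['eyl', 'nucl']

`|` is ordered: at each position the engine commits to the first alternative that works.
Scanning left to right: at [0:3] → 'eyl'; at [7:11] → 'nucl'.
`findall` yields the raw match text (2 of them) because the pattern has no groups.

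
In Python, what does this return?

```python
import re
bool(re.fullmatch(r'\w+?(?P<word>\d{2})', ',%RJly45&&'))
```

False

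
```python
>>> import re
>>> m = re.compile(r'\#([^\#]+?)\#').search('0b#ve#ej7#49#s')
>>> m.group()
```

'#ve#'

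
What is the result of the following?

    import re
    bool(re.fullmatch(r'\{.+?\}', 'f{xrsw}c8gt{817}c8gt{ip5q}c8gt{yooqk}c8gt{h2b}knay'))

`re.fullmatch` is like wrapping the pattern in `^…$` (in single-line mode).
Here the string isn't matched end-to-end, so the call returns None, and `bool(None)` is False.

False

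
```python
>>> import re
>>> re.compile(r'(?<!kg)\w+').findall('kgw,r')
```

['kgw', 'r']

The negative lookahead/lookbehind blocks any match where the forbidden context is present.
`findall` yields the raw match text (2 of them) because the pattern has no groups.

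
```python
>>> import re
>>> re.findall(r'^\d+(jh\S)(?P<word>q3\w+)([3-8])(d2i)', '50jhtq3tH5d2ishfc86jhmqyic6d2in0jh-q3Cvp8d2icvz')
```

[('jht', 'q3tH5d2ishfc86jhmqyic', '6', 'd2i')]

The pattern matches anchored at the start of the string; then one or more of a digit; then the literal 'jh', then a non-whitespace character (captured); then the literal 'q3', then one or more of a word character (captured as 'word'); then a character in [3-8] (captured); then the literal 'd', then the literal '2i' (captured).
Scanning left to right: at [0:30] match '50jhtq3tH5d2ishfc86jhmqyic6d2i', groups = ('jht', 'q3tH5d2ishfc86jhmqyic', '6', 'd2i').
4 groups means the one result is a tuple of 4 captured strings — 1 here.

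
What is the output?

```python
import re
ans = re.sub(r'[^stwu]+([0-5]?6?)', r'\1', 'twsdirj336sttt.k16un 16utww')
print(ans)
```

twsstttuutww

This matches one or more of any character except [stwu]; then optionally a character in [0-5], then optionally a literal '6' (captured).
Matches: at [3:10] → 'dirj336'; at [14:18] → '.k16'; at [19:23] → 'n 16'.
Each match is replaced using the text its own group 1 captured.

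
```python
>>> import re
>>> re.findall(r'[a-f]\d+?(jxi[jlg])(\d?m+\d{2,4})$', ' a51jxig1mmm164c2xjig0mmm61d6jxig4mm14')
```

[('jxig', '4mm14')]

This matches a character in [a-f], then one or more of a digit (lazy); then the literal 'jxi', then one of [jlg] (captured); then optionally a digit, then one or more of the literal 'm', then 2 to 4 of a digit (captured); then anchored at the end.
Scanning left to right: at [27:38] match 'd6jxig4mm14', groups = ('jxig', '4mm14').
`findall` packs the 2 group values into a tuple for every match.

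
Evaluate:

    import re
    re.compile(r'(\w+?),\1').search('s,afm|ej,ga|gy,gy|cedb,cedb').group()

`\1` has to match the exact text group 1 already captured.
Unlike `match`, `search` isn't anchored — it looks for the pattern anywhere in the string.
The match spans [12:17] → 'gy,gy'.
Captured: group 1 = 'gy'.

'gy,gy'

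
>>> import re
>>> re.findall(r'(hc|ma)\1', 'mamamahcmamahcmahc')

['ma', 'ma']

After group 1 captures some text, `\1` only succeeds where that same text appears again.
One capturing group, so `findall` returns just the captured substring from each match — 2 in all.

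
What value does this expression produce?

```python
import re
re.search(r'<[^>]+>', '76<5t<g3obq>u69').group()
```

`re.search` tries every starting position until one works.
The match spans [2:12] → '<5t<g3obq>'.

'<5t<g3obq>'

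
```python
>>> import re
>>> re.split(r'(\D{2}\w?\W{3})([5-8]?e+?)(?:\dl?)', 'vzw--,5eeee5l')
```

The pattern matches exactly 2 of a non-digit, then optionally a word character, then exactly 3 of a non-word character (captured); then optionally a character in [5-8], then one or more of the literal 'e' (lazy) (captured); then a digit, then optionally the literal 'l' (non-capturing group).
Matches to split on: at [0:13] → 'vzw--,5eeee5l'.
Because the pattern has a capturing group, `split` also inserts each captured text between the pieces.

['', 'vzw--,', '5eeee', '']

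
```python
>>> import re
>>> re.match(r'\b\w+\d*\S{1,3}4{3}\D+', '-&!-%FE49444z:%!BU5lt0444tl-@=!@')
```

`re.match` only tries the pattern at the start of the string.
Here the pattern fails at index 0, so the call returns None.

None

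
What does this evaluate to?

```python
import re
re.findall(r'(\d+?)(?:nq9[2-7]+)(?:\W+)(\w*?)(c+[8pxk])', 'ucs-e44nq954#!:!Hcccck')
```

[('44', 'H', 'cccck')]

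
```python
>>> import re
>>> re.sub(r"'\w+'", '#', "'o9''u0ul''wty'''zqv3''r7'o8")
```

`sub` substitutes '#' at each match site.

"###'##o8"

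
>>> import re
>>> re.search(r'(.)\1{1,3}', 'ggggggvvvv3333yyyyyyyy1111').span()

(0, 4)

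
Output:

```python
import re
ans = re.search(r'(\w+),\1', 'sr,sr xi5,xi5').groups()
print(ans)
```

('sr',)

After group 1 captures some text, `\1` only succeeds where that same text appears again.
`re.search` tries every starting position until one works.
The match spans [0:5] → 'sr,sr'.
Captured: group 1 = 'sr'.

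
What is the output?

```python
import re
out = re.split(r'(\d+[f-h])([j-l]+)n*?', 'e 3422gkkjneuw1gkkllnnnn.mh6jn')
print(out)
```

['e ', '3422g', 'kkj', 'neuw', '1g', 'kkll', 'nnnn.mh6jn']

The pattern matches one or more of a digit, then a character in [f-h] (captured); then one or more of a character in [j-l] (captured); then zero or more of a literal 'n' (lazy).
Matches to split on: at [2:10] → '3422gkkj'; at [14:20] → '1gkkll'.
`re.split` interleaves the captured-group text with the surrounding fragments.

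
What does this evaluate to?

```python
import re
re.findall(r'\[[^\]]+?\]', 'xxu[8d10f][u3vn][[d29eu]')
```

['[8d10f]', '[u3vn]', '[[d29eu]']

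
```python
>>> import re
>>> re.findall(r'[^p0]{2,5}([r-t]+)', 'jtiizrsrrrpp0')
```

['rsrrr']

This matches 2 to 5 of any character except [p0]; then one or more of a character in [r-t] (captured).
Walking the string: at [0:10] match 'jtiizrsrrr', group 1 = 'rsrrr'.
With a single group, `findall` returns only what that group captured — 1 item.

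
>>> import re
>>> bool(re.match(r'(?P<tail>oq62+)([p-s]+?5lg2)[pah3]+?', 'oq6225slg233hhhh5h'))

`match` is anchored at position 0; if the pattern doesn't fit there, it returns None.
Here the pattern fails at index 0, so the call returns None, and `bool(None)` is False.

False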